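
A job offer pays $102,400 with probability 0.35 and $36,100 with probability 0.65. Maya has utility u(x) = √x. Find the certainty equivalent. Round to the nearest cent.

E[u] = 0.35·√102400 + 0.65·√36100 = 0.35·320 + 0.65·190 = 235.5
CE = (235.5)² = 55460.25

$55,460.25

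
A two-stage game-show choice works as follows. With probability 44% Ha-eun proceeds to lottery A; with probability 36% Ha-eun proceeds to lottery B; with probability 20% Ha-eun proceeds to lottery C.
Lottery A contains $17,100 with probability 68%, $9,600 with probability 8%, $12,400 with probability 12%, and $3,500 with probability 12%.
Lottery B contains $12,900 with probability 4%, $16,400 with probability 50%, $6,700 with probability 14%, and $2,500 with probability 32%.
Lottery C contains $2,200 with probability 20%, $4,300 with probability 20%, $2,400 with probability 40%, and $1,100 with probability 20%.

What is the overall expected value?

EV(A) = 0.68 × 17100 + 0.08 × 9600 + 0.12 × 12400 + 0.12 × 3500 = 11628 + 768 + 1488 + 420 = 14304
EV(B) = 0.04 × 12900 + 0.5 × 16400 + 0.14 × 6700 + 0.32 × 2500 = 516 + 8200 + 938 + 800 = 10454
EV(C) = 0.2 × 2200 + 0.2 × 4300 + 0.4 × 2400 + 0.2 × 1100 = 440 + 860 + 960 + 220 = 2480
Overall = 0.44 × 14304 + 0.36 × 10454 + 0.2 × 2480 = 6293.76 + 3763.44 + 496 = 10553.2

$10,553.20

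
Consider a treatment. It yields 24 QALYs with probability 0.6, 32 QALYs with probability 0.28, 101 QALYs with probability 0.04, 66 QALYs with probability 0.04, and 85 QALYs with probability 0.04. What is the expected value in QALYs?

EV = 0.6 × 24 + 0.28 × 32 + 0.04 × 101 + 0.04 × 66 + 0.04 × 85 = 14.4 + 8.96 + 4.04 + 2.64 + 3.4 = 33.44

33.44 QALYs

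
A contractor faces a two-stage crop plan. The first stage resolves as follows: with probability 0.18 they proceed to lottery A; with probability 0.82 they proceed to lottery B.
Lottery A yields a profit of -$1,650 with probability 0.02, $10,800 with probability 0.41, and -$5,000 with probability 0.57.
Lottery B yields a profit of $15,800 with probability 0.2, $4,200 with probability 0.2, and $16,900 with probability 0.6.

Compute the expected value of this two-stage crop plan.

$11,872.90

EV(A) = 0.02 × (-1650) + 0.41 × 10800 + 0.57 × (-5000) = -33 + 4428 − 2850 = 1545
EV(B) = 0.2 × 15800 + 0.2 × 4200 + 0.6 × 16900 = 3160 + 840 + 10140 = 14140
Overall = 0.18 × 1545 + 0.82 × 14140 = 278.1 + 11594.8 = 11872.9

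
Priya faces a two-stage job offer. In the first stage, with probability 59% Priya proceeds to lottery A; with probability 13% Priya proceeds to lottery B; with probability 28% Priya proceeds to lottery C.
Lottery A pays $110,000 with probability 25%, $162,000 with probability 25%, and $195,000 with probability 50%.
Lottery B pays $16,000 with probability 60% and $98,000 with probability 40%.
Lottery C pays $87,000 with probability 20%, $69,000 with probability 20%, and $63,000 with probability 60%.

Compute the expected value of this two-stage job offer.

$123,309

EV(A) = 0.25 × 110000 + 0.25 × 162000 + 0.5 × 195000 = 27500 + 40500 + 97500 = 165500
EV(B) = 0.6 × 16000 + 0.4 × 98000 = 9600 + 39200 = 48800
EV(C) = 0.2 × 87000 + 0.2 × 69000 + 0.6 × 63000 = 17400 + 13800 + 37800 = 69000
Overall = 0.59 × 165500 + 0.13 × 48800 + 0.28 × 69000 = 97645 + 6344 + 19320 = 123309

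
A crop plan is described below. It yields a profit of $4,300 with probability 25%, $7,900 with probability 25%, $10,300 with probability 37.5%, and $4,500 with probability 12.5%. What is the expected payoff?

EV = 0.25 × 4300 + 0.25 × 7900 + 0.375 × 10300 + 0.125 × 4500 = 1075 + 1975 + 3862.5 + 562.5 = 7475

$7,475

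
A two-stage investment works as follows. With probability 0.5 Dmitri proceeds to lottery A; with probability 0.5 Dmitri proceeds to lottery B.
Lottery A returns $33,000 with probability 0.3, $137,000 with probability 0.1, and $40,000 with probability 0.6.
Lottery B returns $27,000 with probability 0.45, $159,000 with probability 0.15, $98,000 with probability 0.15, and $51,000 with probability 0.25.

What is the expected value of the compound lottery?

$55,525

EV(A) = 0.3 × 33000 + 0.1 × 137000 + 0.6 × 40000 = 9900 + 13700 + 24000 = 47600
EV(B) = 0.45 × 27000 + 0.15 × 159000 + 0.15 × 98000 + 0.25 × 51000 = 12150 + 23850 + 14700 + 12750 = 63450
Overall = 0.5 × 47600 + 0.5 × 63450 = 23800 + 31725 = 55525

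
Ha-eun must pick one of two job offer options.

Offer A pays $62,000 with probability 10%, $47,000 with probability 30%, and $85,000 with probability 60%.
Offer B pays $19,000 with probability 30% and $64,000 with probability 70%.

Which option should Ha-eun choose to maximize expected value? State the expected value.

Offer A ($71,300)

Offer A = 0.1 × 62000 + 0.3 × 47000 + 0.6 × 85000 = 6200 + 14100 + 51000 = 71300
Offer B = 0.3 × 19000 + 0.7 × 64000 = 5700 + 44800 = 50500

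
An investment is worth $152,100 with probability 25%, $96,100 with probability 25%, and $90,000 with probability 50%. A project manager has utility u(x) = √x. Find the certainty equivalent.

E[u] = 0.25·√152100 + 0.25·√96100 + 0.5·√90000 = 0.25·390 + 0.25·310 + 0.5·300 = 325
CE = (325)² = 105625

$105,625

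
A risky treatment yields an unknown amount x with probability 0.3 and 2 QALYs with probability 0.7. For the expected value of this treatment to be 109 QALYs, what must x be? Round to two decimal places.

0.3·x + 0.7·2 = 109
0.3·x = 109 − 1.4 = 107.6
x = 107.6 / 0.3 = 358.6667

x = 358.67 QALYs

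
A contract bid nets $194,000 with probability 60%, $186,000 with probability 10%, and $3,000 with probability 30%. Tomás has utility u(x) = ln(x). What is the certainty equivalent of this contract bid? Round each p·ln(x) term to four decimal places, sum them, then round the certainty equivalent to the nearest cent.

$55,309.50

E[u] = 0.6·ln(194000) + 0.1·ln(186000) + 0.3·ln(3000) = 7.3054 + 1.2134 + 2.4019 = 10.9207
CE = e^10.9207 ≈ 55309.50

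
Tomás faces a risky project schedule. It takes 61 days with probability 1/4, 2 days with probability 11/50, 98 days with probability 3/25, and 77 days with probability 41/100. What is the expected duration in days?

EV = 1/4 × 61 + 11/50 × 2 + 3/25 × 98 + 41/100 × 77 = 15.25 + 0.44 + 11.76 + 31.57 = 59.02

59.02 days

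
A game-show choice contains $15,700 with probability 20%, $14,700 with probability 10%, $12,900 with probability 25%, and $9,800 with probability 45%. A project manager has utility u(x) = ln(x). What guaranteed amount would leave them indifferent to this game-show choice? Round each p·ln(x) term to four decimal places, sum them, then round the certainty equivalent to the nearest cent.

$12,012.46

E[u] = 0.2·ln(15700) + 0.1·ln(14700) + 0.25·ln(12900) + 0.45·ln(9800) = 1.9323 + 0.9596 + 2.3662 + 4.1356 = 9.3937
CE = e^9.3937 ≈ 12012.46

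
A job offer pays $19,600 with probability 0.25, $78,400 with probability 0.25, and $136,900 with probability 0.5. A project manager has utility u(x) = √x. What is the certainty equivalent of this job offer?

$84,100

E[u] = 0.25·√19600 + 0.25·√78400 + 0.5·√136900 = 0.25·140 + 0.25·280 + 0.5·370 = 290
CE = (290)² = 84100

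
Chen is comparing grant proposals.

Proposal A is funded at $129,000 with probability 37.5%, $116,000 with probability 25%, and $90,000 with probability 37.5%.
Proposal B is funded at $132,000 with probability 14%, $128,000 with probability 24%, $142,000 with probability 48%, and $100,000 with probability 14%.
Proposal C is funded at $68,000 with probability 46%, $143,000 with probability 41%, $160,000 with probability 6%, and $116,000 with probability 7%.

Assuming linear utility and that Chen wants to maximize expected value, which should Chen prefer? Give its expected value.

Proposal B ($131,360)

Proposal A = 0.375 × 129000 + 0.25 × 116000 + 0.375 × 90000 = 48375 + 29000 + 33750 = 111125
Proposal B = 0.14 × 132000 + 0.24 × 128000 + 0.48 × 142000 + 0.14 × 100000 = 18480 + 30720 + 68160 + 14000 = 131360
Proposal C = 0.46 × 68000 + 0.41 × 143000 + 0.06 × 160000 + 0.07 × 116000 = 31280 + 58630 + 9600 + 8120 = 107630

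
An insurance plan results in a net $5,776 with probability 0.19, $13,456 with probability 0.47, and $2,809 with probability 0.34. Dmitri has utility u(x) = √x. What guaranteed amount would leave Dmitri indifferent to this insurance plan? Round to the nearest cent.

$7,565.52

E[u] = 0.19·√5776 + 0.47·√13456 + 0.34·√2809 = 0.19·76 + 0.47·116 + 0.34·53 = 86.98
CE = (86.98)² = 7565.5204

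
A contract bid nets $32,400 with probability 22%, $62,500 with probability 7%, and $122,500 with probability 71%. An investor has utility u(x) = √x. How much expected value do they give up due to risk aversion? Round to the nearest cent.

E[u] = 0.22·√32400 + 0.07·√62500 + 0.71·√122500 = 0.22·180 + 0.07·250 + 0.71·350 = 305.6
CE = (305.6)² = 93391.36
Risk premium = EV − CE = 98478 − 93391.36 = 5086.64

$5,086.64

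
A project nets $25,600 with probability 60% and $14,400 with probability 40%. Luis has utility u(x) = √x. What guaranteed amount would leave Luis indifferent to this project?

E[u] = 0.6·√25600 + 0.4·√14400 = 0.6·160 + 0.4·120 = 144
CE = (144)² = 20736

$20,736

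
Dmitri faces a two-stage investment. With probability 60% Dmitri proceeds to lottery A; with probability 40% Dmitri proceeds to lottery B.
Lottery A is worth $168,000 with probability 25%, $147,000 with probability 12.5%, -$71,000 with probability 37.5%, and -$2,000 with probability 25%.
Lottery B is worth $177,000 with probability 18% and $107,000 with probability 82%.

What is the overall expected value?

$67,790

EV(A) = 0.25 × 168000 + 0.125 × 147000 + 0.375 × (-71000) + 0.25 × (-2000) = 42000 + 18375 − 26625 − 500 = 33250
EV(B) = 0.18 × 177000 + 0.82 × 107000 = 31860 + 87740 = 119600
Overall = 0.6 × 33250 + 0.4 × 119600 = 19950 + 47840 = 67790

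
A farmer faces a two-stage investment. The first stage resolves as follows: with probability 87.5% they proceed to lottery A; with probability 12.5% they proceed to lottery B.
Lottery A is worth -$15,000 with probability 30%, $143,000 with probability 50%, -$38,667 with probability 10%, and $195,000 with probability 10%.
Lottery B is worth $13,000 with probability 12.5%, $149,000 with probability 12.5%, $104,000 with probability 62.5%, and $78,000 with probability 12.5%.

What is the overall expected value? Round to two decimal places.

EV(A) = 0.3 × (-15000) + 0.5 × 143000 + 0.1 × (-38667) + 0.1 × 195000 = -4500 + 71500 − 3866.7 + 19500 = 82633.3
EV(B) = 0.125 × 13000 + 0.125 × 149000 + 0.625 × 104000 + 0.125 × 78000 = 1625 + 18625 + 65000 + 9750 = 95000
Overall = 0.875 × 82633.3 + 0.125 × 95000 = 72304.1375 + 11875 = 84179.1375

$84,179.14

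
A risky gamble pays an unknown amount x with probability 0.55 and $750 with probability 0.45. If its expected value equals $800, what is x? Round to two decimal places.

0.55·x + 0.45·750 = 800
0.55·x = 800 − 337.5 = 462.5
x = 462.5 / 0.55 = 840.9091

x = $840.91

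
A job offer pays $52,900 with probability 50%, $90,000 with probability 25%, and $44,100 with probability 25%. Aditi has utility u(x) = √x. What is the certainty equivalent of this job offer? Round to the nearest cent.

$58,806.25

E[u] = 0.5·√52900 + 0.25·√90000 + 0.25·√44100 = 0.5·230 + 0.25·300 + 0.25·210 = 242.5
CE = (242.5)² = 58806.25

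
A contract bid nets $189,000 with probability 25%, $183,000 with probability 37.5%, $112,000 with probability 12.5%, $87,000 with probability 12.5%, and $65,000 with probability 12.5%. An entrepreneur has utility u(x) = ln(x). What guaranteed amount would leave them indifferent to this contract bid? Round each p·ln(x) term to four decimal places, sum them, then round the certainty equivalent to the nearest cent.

E[u] = 0.25·ln(189000) + 0.375·ln(183000) + 0.125·ln(112000) + 0.125·ln(87000) + 0.125·ln(65000) = 3.0374 + 4.5440 + 1.4533 + 1.4217 + 1.3853 = 11.8417
CE = e^11.8417 ≈ 138926.46

$138,926.46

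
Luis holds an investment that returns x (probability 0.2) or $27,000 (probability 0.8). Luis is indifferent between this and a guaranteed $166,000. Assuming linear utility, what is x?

0.2·x + 0.8·27000 = 166000
0.2·x = 166000 − 21600 = 144400
x = 144400 / 0.2 = 722000

x = $722,000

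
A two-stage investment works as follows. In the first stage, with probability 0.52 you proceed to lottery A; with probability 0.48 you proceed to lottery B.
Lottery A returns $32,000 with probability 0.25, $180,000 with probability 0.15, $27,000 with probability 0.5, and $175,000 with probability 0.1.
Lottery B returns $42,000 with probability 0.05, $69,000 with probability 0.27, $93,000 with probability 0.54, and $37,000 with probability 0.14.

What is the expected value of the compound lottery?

EV(A) = 0.25 × 32000 + 0.15 × 180000 + 0.5 × 27000 + 0.1 × 175000 = 8000 + 27000 + 13500 + 17500 = 66000
EV(B) = 0.05 × 42000 + 0.27 × 69000 + 0.54 × 93000 + 0.14 × 37000 = 2100 + 18630 + 50220 + 5180 = 76130
Overall = 0.52 × 66000 + 0.48 × 76130 = 34320 + 36542.4 = 70862.4

$70,862.40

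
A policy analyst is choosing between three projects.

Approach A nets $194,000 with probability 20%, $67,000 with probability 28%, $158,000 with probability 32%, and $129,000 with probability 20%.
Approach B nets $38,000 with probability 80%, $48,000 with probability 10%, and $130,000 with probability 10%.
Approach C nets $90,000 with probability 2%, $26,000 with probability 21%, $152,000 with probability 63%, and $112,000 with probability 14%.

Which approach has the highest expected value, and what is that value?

Approach A ($133,920)

Approach A = 0.2 × 194000 + 0.28 × 67000 + 0.32 × 158000 + 0.2 × 129000 = 38800 + 18760 + 50560 + 25800 = 133920
Approach B = 0.8 × 38000 + 0.1 × 48000 + 0.1 × 130000 = 30400 + 4800 + 13000 = 48200
Approach C = 0.02 × 90000 + 0.21 × 26000 + 0.63 × 152000 + 0.14 × 112000 = 1800 + 5460 + 95760 + 15680 = 118700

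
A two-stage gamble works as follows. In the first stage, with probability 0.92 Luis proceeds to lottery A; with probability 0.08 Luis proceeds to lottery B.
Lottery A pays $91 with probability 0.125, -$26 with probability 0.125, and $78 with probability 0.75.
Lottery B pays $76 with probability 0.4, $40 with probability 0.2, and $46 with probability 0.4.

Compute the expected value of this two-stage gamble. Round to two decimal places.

$65.84

EV(A) = 0.125 × 91 + 0.125 × (-26) + 0.75 × 78 = 11.375 − 3.25 + 58.5 = 66.625
EV(B) = 0.4 × 76 + 0.2 × 40 + 0.4 × 46 = 30.4 + 8 + 18.4 = 56.8
Overall = 0.92 × 66.625 + 0.08 × 56.8 = 61.295 + 4.544 = 65.839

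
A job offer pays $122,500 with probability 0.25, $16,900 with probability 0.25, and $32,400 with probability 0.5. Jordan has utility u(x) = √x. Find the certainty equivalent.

$44,100

E[u] = 0.25·√122500 + 0.25·√16900 + 0.5·√32400 = 0.25·350 + 0.25·130 + 0.5·180 = 210
CE = (210)² = 44100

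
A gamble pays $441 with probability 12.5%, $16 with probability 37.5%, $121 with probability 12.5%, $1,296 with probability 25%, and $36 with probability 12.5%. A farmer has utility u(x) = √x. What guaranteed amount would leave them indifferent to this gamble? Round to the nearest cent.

$232.56

E[u] = 0.125·√441 + 0.375·√16 + 0.125·√121 + 0.25·√1296 + 0.125·√36 = 0.125·21 + 0.375·4 + 0.125·11 + 0.25·36 + 0.125·6 = 15.25
CE = (15.25)² = 232.5625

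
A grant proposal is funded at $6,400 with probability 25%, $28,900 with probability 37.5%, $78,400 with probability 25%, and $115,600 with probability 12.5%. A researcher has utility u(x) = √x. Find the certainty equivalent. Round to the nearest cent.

E[u] = 0.25·√6400 + 0.375·√28900 + 0.25·√78400 + 0.125·√115600 = 0.25·80 + 0.375·170 + 0.25·280 + 0.125·340 = 196.25
CE = (196.25)² = 38514.0625

$38,514.06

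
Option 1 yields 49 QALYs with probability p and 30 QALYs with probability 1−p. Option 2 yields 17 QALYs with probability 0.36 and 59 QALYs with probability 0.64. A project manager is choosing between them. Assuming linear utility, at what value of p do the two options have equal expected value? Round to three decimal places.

p = 0.731

EV(Option 2) = 0.36 × 17 + 0.64 × 59 = 6.12 + 37.76 = 43.88
p·49 + (1−p)·30 = 43.88
19p + 30 = 43.88
p = (43.88 − 30) / 19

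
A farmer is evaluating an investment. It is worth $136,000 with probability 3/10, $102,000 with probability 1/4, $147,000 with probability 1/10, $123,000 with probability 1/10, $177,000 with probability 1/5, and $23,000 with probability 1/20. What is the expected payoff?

$129,850

EV = 3/10 × 136000 + 1/4 × 102000 + 1/10 × 147000 + 1/10 × 123000 + 1/5 × 177000 + 1/20 × 23000 = 40800 + 25500 + 14700 + 12300 + 35400 + 1150 = 129850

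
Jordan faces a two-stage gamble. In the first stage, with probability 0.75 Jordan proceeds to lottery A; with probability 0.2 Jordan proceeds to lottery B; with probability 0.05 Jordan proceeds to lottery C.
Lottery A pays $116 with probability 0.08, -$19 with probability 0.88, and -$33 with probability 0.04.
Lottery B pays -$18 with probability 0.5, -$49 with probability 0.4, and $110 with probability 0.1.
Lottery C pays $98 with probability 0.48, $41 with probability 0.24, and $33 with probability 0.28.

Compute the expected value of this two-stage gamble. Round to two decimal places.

-$6.78

EV(A) = 0.08 × 116 + 0.88 × (-19) + 0.04 × (-33) = 9.28 − 16.72 − 1.32 = -8.76
EV(B) = 0.5 × (-18) + 0.4 × (-49) + 0.1 × 110 = -9 − 19.6 + 11 = -17.6
EV(C) = 0.48 × 98 + 0.24 × 41 + 0.28 × 33 = 47.04 + 9.84 + 9.24 = 66.12
Overall = 0.75 × (-8.76) + 0.2 × (-17.6) + 0.05 × 66.12 = -6.57 − 3.52 + 3.306 = -6.784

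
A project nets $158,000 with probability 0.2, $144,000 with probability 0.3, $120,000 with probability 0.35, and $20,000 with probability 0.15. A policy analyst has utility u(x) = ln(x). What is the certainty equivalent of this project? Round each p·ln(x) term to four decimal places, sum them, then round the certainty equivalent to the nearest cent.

E[u] = 0.2·ln(158000) + 0.3·ln(144000) + 0.35·ln(120000) + 0.15·ln(20000) = 2.3941 + 3.5633 + 4.0933 + 1.4855 = 11.5362
CE = e^11.5362 ≈ 102354.75

$102,354.75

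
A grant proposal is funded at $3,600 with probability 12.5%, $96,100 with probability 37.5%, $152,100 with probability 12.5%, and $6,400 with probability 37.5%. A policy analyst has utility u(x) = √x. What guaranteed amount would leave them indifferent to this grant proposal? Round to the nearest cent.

$41,006.25

E[u] = 0.125·√3600 + 0.375·√96100 + 0.125·√152100 + 0.375·√6400 = 0.125·60 + 0.375·310 + 0.125·390 + 0.375·80 = 202.5
CE = (202.5)² = 41006.25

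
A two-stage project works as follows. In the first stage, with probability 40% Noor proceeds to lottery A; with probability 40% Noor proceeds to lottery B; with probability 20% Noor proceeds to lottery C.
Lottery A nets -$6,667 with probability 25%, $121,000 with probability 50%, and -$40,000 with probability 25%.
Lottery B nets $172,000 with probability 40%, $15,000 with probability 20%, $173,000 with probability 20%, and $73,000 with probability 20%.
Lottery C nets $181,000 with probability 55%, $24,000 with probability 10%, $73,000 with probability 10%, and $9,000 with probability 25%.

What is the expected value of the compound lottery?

$90,233.30

EV(A) = 0.25 × (-6667) + 0.5 × 121000 + 0.25 × (-40000) = -1666.75 + 60500 − 10000 = 48833.25
EV(B) = 0.4 × 172000 + 0.2 × 15000 + 0.2 × 173000 + 0.2 × 73000 = 68800 + 3000 + 34600 + 14600 = 121000
EV(C) = 0.55 × 181000 + 0.1 × 24000 + 0.1 × 73000 + 0.25 × 9000 = 99550 + 2400 + 7300 + 2250 = 111500
Overall = 0.4 × 48833.25 + 0.4 × 121000 + 0.2 × 111500 = 19533.3 + 48400 + 22300 = 90233.3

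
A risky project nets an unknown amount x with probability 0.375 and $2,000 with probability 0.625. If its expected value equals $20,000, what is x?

0.375·x + 0.625·2000 = 20000
0.375·x = 20000 − 1250 = 18750
x = 18750 / 0.375 = 50000

x = $50,000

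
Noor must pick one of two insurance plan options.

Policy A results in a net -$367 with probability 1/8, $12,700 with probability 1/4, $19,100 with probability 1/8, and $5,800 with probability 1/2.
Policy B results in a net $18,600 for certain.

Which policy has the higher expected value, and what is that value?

Policy A = 1/8 × (-367) + 1/4 × 12700 + 1/8 × 19100 + 1/2 × 5800 = -45.875 + 3175 + 2387.5 + 2900 = 8416.625
Policy B: 18600 (certain)

Policy B ($18,600)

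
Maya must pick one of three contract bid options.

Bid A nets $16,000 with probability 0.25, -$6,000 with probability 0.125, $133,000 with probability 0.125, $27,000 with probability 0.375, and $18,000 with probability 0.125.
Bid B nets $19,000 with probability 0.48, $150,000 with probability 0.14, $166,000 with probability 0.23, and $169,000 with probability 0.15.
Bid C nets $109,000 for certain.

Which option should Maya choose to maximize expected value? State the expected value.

Bid A = 0.25 × 16000 + 0.125 × (-6000) + 0.125 × 133000 + 0.375 × 27000 + 0.125 × 18000 = 4000 − 750 + 16625 + 10125 + 2250 = 32250
Bid B = 0.48 × 19000 + 0.14 × 150000 + 0.23 × 166000 + 0.15 × 169000 = 9120 + 21000 + 38180 + 25350 = 93650
Bid C: 109000 (certain)

Bid C ($109,000)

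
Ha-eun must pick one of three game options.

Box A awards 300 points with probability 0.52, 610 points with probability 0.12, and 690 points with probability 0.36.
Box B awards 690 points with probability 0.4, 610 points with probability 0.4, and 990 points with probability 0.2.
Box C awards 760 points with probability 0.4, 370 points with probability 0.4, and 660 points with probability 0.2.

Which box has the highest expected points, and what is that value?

Box B (718 points)

Box A = 0.52 × 300 + 0.12 × 610 + 0.36 × 690 = 156 + 73.2 + 248.4 = 477.6
Box B = 0.4 × 690 + 0.4 × 610 + 0.2 × 990 = 276 + 244 + 198 = 718
Box C = 0.4 × 760 + 0.4 × 370 + 0.2 × 660 = 304 + 148 + 132 = 584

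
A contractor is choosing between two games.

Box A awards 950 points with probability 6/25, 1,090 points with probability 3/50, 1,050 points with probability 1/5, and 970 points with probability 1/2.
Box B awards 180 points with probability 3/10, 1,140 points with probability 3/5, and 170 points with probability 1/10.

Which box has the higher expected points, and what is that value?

Box A = 6/25 × 950 + 3/50 × 1090 + 1/5 × 1050 + 1/2 × 970 = 228 + 65.4 + 210 + 485 = 988.4
Box B = 3/10 × 180 + 3/5 × 1140 + 1/10 × 170 = 54 + 684 + 17 = 755

Box A (988.4 points)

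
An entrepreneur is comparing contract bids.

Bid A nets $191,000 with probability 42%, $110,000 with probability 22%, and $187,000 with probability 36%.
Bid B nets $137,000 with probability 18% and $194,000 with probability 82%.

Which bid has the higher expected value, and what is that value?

Bid B ($183,740)

Bid A = 0.42 × 191000 + 0.22 × 110000 + 0.36 × 187000 = 80220 + 24200 + 67320 = 171740
Bid B = 0.18 × 137000 + 0.82 × 194000 = 24660 + 159080 = 183740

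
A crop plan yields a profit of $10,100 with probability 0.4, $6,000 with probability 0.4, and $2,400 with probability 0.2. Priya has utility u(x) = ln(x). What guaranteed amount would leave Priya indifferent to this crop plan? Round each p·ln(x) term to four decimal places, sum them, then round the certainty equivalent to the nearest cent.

$6,151.80

E[u] = 0.4·ln(10100) + 0.4·ln(6000) + 0.2·ln(2400) = 3.6881 + 3.4798 + 1.5566 = 8.7245
CE = e^8.7245 ≈ 6151.80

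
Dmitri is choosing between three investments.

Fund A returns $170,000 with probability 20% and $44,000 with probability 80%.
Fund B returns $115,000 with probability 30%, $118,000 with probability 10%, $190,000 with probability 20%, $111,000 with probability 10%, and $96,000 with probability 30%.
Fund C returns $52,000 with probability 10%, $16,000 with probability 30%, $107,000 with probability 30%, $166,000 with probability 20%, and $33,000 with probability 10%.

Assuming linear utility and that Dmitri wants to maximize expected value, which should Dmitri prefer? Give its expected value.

Fund A = 0.2 × 170000 + 0.8 × 44000 = 34000 + 35200 = 69200
Fund B = 0.3 × 115000 + 0.1 × 118000 + 0.2 × 190000 + 0.1 × 111000 + 0.3 × 96000 = 34500 + 11800 + 38000 + 11100 + 28800 = 124200
Fund C = 0.1 × 52000 + 0.3 × 16000 + 0.3 × 107000 + 0.2 × 166000 + 0.1 × 33000 = 5200 + 4800 + 32100 + 33200 + 3300 = 78600

Fund B ($124,200)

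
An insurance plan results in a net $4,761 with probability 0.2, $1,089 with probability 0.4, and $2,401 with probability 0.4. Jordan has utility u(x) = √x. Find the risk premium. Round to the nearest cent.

$176.64

E[u] = 0.2·√4761 + 0.4·√1089 + 0.4·√2401 = 0.2·69 + 0.4·33 + 0.4·49 = 46.6
CE = (46.6)² = 2171.56
Risk premium = EV − CE = 2348.2 − 2171.56 = 176.64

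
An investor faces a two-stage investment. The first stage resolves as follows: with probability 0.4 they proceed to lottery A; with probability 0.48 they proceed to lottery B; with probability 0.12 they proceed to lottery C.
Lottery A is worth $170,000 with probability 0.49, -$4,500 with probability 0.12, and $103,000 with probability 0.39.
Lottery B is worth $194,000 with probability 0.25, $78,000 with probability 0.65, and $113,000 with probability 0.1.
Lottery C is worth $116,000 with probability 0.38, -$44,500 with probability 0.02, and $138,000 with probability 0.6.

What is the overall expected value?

$117,330.80

EV(A) = 0.49 × 170000 + 0.12 × (-4500) + 0.39 × 103000 = 83300 − 540 + 40170 = 122930
EV(B) = 0.25 × 194000 + 0.65 × 78000 + 0.1 × 113000 = 48500 + 50700 + 11300 = 110500
EV(C) = 0.38 × 116000 + 0.02 × (-44500) + 0.6 × 138000 = 44080 − 890 + 82800 = 125990
Overall = 0.4 × 122930 + 0.48 × 110500 + 0.12 × 125990 = 49172 + 53040 + 15118.8 = 117330.8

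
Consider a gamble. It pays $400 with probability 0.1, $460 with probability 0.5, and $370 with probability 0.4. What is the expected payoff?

EV = 0.1 × 400 + 0.5 × 460 + 0.4 × 370 = 40 + 230 + 148 = 418

$418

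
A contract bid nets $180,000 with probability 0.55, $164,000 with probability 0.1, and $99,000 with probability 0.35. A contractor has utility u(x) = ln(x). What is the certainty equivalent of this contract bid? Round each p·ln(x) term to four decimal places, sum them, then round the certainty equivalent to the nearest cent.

$144,668.47

E[u] = 0.55·ln(180000) + 0.1·ln(164000) + 0.35·ln(99000) = 6.6554 + 1.2008 + 4.0260 = 11.8822
CE = e^11.8822 ≈ 144668.47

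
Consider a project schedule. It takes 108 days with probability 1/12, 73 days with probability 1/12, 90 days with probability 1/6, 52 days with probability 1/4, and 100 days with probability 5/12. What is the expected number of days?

EV = 1/12 × 108 + 1/12 × 73 + 1/6 × 90 + 1/4 × 52 + 5/12 × 100 = 9 + 6.0833 + 15 + 13 + 41.6667 = 84.75

84.75 days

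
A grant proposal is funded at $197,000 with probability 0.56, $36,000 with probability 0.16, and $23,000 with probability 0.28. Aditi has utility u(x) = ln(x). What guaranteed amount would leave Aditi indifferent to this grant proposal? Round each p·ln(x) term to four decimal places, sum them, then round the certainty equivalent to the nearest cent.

$82,256.69

E[u] = 0.56·ln(197000) + 0.16·ln(36000) + 0.28·ln(23000) = 6.8269 + 1.6786 + 2.8121 = 11.3176
CE = e^11.3176 ≈ 82256.69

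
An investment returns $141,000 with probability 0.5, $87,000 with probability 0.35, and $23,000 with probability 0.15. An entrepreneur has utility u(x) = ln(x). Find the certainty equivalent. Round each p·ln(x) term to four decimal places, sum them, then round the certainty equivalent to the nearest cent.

$90,726.07

E[u] = 0.5·ln(141000) + 0.35·ln(87000) + 0.15·ln(23000) = 5.9283 + 3.9808 + 1.5065 = 11.4156
CE = e^11.4156 ≈ 90726.07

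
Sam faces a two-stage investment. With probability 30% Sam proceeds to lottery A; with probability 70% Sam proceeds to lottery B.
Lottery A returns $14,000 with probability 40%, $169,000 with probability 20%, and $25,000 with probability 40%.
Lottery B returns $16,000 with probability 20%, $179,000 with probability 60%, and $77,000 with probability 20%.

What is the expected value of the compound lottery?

$103,020

EV(A) = 0.4 × 14000 + 0.2 × 169000 + 0.4 × 25000 = 5600 + 33800 + 10000 = 49400
EV(B) = 0.2 × 16000 + 0.6 × 179000 + 0.2 × 77000 = 3200 + 107400 + 15400 = 126000
Overall = 0.3 × 49400 + 0.7 × 126000 = 14820 + 88200 = 103020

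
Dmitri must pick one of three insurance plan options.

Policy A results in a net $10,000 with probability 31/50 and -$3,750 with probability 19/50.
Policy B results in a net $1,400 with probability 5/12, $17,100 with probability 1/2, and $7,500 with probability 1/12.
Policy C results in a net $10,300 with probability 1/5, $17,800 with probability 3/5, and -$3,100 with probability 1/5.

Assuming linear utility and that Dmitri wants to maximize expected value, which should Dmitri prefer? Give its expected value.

Policy C ($12,120)

Policy A = 31/50 × 10000 + 19/50 × (-3750) = 6200 − 1425 = 4775
Policy B = 5/12 × 1400 + 1/2 × 17100 + 1/12 × 7500 = 583.3333 + 8550 + 625 = 9758.3333
Policy C = 1/5 × 10300 + 3/5 × 17800 + 1/5 × (-3100) = 2060 + 10680 − 620 = 12120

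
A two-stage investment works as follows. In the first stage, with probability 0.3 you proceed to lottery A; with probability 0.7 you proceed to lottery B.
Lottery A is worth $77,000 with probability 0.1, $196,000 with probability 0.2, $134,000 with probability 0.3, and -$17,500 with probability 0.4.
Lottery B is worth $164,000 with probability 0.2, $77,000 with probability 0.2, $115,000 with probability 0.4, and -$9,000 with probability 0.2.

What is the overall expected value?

EV(A) = 0.1 × 77000 + 0.2 × 196000 + 0.3 × 134000 + 0.4 × (-17500) = 7700 + 39200 + 40200 − 7000 = 80100
EV(B) = 0.2 × 164000 + 0.2 × 77000 + 0.4 × 115000 + 0.2 × (-9000) = 32800 + 15400 + 46000 − 1800 = 92400
Overall = 0.3 × 80100 + 0.7 × 92400 = 24030 + 64680 = 88710

$88,710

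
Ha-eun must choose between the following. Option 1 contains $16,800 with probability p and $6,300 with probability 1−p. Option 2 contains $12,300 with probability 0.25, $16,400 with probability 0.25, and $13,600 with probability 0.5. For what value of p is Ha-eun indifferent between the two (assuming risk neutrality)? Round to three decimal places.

EV(Option 2) = 0.25 × 12300 + 0.25 × 16400 + 0.5 × 13600 = 3075 + 4100 + 6800 = 13975
p·16800 + (1−p)·6300 = 13975
10500p + 6300 = 13975
p = (13975 − 6300) / 10500

p = 0.731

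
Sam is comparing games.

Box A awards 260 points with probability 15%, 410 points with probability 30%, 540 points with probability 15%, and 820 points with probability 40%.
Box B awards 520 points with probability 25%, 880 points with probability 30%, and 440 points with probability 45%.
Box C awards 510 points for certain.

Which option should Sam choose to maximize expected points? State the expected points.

Box B (592 points)

Box A = 0.15 × 260 + 0.3 × 410 + 0.15 × 540 + 0.4 × 820 = 39 + 123 + 81 + 328 = 571
Box B = 0.25 × 520 + 0.3 × 880 + 0.45 × 440 = 130 + 264 + 198 = 592
Box C: 510 (certain)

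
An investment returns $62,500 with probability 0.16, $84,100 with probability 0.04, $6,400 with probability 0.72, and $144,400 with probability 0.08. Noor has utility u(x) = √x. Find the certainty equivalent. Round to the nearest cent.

$19,488.16

E[u] = 0.16·√62500 + 0.04·√84100 + 0.72·√6400 + 0.08·√144400 = 0.16·250 + 0.04·290 + 0.72·80 + 0.08·380 = 139.6
CE = (139.6)² = 19488.16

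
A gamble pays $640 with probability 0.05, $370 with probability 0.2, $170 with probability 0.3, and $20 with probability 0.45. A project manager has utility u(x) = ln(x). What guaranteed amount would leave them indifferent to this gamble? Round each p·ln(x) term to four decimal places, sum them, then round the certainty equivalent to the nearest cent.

E[u] = 0.05·ln(640) + 0.2·ln(370) + 0.3·ln(170) + 0.45·ln(20) = 0.3231 + 1.1827 + 1.5407 + 1.3481 = 4.3946
CE = e^4.3946 ≈ 81.01

$81.01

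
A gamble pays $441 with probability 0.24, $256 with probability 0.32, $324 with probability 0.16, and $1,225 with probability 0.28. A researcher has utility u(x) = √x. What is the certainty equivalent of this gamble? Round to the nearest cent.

E[u] = 0.24·√441 + 0.32·√256 + 0.16·√324 + 0.28·√1225 = 0.24·21 + 0.32·16 + 0.16·18 + 0.28·35 = 22.84
CE = (22.84)² = 521.6656

$521.67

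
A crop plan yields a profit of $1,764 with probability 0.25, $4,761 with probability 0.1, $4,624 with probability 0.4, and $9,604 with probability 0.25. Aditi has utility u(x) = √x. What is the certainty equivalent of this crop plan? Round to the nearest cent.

$4,774.81

E[u] = 0.25·√1764 + 0.1·√4761 + 0.4·√4624 + 0.25·√9604 = 0.25·42 + 0.1·69 + 0.4·68 + 0.25·98 = 69.1
CE = (69.1)² = 4774.81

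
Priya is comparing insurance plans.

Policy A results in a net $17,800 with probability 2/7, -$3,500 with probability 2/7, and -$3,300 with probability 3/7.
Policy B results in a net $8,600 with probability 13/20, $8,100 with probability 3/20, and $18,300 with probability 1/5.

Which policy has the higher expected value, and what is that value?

Policy B ($10,465)

Policy A = 2/7 × 17800 + 2/7 × (-3500) + 3/7 × (-3300) = 5085.7143 − 1000 − 1414.2857 = 2671.4286
Policy B = 13/20 × 8600 + 3/20 × 8100 + 1/5 × 18300 = 5590 + 1215 + 3660 = 10465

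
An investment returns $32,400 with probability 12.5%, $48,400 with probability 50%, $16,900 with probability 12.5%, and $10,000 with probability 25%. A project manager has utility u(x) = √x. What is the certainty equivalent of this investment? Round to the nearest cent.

$30,189.06

E[u] = 0.125·√32400 + 0.5·√48400 + 0.125·√16900 + 0.25·√10000 = 0.125·180 + 0.5·220 + 0.125·130 + 0.25·100 = 173.75
CE = (173.75)² = 30189.0625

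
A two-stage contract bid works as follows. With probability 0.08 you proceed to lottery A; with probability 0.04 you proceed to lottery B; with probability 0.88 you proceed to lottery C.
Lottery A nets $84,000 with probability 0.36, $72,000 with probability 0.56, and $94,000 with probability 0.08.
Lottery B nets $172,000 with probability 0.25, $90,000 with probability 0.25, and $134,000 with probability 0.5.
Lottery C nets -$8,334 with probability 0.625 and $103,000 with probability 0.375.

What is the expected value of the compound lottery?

EV(A) = 0.36 × 84000 + 0.56 × 72000 + 0.08 × 94000 = 30240 + 40320 + 7520 = 78080
EV(B) = 0.25 × 172000 + 0.25 × 90000 + 0.5 × 134000 = 43000 + 22500 + 67000 = 132500
EV(C) = 0.625 × (-8334) + 0.375 × 103000 = -5208.75 + 38625 = 33416.25
Overall = 0.08 × 78080 + 0.04 × 132500 + 0.88 × 33416.25 = 6246.4 + 5300 + 29406.3 = 40952.7

$40,952.70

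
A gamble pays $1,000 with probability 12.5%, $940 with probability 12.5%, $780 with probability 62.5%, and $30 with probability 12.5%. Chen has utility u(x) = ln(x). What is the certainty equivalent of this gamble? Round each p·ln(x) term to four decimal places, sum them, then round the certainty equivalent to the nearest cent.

$548.07

E[u] = 0.125·ln(1000) + 0.125·ln(940) + 0.625·ln(780) + 0.125·ln(30) = 0.8635 + 0.8557 + 4.1621 + 0.4251 = 6.3064
CE = e^6.3064 ≈ 548.07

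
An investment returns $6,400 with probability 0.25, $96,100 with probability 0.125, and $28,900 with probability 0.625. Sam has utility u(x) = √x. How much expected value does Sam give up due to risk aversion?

E[u] = 0.25·√6400 + 0.125·√96100 + 0.625·√28900 = 0.25·80 + 0.125·310 + 0.625·170 = 165
CE = (165)² = 27225
Risk premium = EV − CE = 31675 − 27225 = 4450

$4,450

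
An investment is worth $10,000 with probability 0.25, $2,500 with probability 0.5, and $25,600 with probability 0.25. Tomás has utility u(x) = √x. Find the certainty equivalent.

E[u] = 0.25·√10000 + 0.5·√2500 + 0.25·√25600 = 0.25·100 + 0.5·50 + 0.25·160 = 90
CE = (90)² = 8100

$8,100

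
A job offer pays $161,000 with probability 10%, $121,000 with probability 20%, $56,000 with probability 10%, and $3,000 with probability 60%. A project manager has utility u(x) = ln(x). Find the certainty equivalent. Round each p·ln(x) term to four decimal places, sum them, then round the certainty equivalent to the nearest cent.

E[u] = 0.1·ln(161000) + 0.2·ln(121000) + 0.1·ln(56000) + 0.6·ln(3000) = 1.1989 + 2.3407 + 1.0933 + 4.8038 = 9.4367
CE = e^9.4367 ≈ 12540.27

$12,540.27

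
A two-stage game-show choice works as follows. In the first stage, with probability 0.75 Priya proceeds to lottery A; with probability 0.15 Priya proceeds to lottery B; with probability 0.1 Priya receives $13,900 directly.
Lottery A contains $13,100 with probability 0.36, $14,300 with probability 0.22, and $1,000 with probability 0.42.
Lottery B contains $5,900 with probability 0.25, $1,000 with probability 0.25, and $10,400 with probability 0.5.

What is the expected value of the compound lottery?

EV(A) = 0.36 × 13100 + 0.22 × 14300 + 0.42 × 1000 = 4716 + 3146 + 420 = 8282
EV(B) = 0.25 × 5900 + 0.25 × 1000 + 0.5 × 10400 = 1475 + 250 + 5200 = 6925
Branch C: 13900 (certain)
Overall = 0.75 × 8282 + 0.15 × 6925 + 0.1 × 13900 = 6211.5 + 1038.75 + 1390 = 8640.25

$8,640.25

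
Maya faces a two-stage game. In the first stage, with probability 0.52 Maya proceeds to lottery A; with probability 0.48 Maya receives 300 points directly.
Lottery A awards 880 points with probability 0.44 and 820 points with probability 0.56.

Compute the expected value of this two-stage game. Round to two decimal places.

584.13 points

EV(A) = 0.44 × 880 + 0.56 × 820 = 387.2 + 459.2 = 846.4
Branch B: 300 (certain)
Overall = 0.52 × 846.4 + 0.48 × 300 = 440.128 + 144 = 584.128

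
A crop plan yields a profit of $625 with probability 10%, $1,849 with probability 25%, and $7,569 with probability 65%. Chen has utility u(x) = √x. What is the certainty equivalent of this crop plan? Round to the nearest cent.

E[u] = 0.1·√625 + 0.25·√1849 + 0.65·√7569 = 0.1·25 + 0.25·43 + 0.65·87 = 69.8
CE = (69.8)² = 4872.04

$4,872.04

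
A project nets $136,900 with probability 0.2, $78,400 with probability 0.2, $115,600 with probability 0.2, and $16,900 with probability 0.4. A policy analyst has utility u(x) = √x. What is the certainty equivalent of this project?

E[u] = 0.2·√136900 + 0.2·√78400 + 0.2·√115600 + 0.4·√16900 = 0.2·370 + 0.2·280 + 0.2·340 + 0.4·130 = 250
CE = (250)² = 62500

$62,500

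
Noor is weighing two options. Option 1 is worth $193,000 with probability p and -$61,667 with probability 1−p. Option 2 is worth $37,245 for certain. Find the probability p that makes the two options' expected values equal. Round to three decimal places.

p = 0.388

p·193000 + (1−p)·(-61667) = 37245
254667p − 61667 = 37245
p = (37245 + 61667) / 254667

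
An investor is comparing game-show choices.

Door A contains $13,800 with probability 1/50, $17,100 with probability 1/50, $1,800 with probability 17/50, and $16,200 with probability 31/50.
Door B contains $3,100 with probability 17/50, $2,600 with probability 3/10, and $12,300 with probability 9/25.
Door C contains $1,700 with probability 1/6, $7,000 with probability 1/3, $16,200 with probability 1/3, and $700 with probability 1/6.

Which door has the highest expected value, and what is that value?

Door A = 1/50 × 13800 + 1/50 × 17100 + 17/50 × 1800 + 31/50 × 16200 = 276 + 342 + 612 + 10044 = 11274
Door B = 17/50 × 3100 + 3/10 × 2600 + 9/25 × 12300 = 1054 + 780 + 4428 = 6262
Door C = 1/6 × 1700 + 1/3 × 7000 + 1/3 × 16200 + 1/6 × 700 = 283.3333 + 2333.3333 + 5400 + 116.6667 = 8133.3333

Door A ($11,274)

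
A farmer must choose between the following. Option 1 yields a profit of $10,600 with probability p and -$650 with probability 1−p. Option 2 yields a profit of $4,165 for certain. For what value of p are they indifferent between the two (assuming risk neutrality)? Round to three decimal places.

p·10600 + (1−p)·(-650) = 4165
11250p − 650 = 4165
p = (4165 + 650) / 11250

p = 0.428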